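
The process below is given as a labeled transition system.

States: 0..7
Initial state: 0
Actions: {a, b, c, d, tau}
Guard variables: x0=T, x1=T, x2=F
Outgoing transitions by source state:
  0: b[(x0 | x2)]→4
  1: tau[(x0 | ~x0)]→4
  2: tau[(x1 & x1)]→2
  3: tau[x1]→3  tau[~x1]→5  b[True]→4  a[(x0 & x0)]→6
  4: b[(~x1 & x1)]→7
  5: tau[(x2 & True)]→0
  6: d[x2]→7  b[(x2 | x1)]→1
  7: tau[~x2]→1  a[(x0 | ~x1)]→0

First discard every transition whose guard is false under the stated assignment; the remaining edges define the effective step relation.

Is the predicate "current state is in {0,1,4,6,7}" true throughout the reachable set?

Answer: INVARIANT HOLDS

Analysis:
Allowed set {0,1,4,6,7}
Reach set: {0,4}
  0: ✓
  4: ✓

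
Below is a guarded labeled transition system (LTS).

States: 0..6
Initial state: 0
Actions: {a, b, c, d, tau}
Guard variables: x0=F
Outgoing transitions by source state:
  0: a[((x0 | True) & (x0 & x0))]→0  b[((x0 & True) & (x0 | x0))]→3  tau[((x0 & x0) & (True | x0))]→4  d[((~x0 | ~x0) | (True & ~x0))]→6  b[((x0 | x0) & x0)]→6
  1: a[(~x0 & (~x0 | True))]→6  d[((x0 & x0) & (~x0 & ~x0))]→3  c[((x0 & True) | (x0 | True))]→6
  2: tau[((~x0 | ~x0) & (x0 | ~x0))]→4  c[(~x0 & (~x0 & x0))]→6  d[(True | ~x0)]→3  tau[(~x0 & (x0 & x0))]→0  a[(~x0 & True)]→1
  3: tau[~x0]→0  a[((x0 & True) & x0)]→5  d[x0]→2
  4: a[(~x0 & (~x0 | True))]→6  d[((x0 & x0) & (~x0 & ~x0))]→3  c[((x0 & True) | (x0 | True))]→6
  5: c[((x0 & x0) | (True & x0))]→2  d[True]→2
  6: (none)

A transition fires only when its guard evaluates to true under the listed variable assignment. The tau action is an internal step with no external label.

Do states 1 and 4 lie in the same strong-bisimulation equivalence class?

Answer: BISIMILAR

Analysis:
Bisimulation quotient by refinement:
  π0 = {{0,1,2,3,4,5,6}}
  π1 = {{0,5},{1,4},{2},{3},{6}}
  π2 = {{0},{1,4},{2},{3},{5},{6}}
Fixed point at round 3; 6 class(es).
1∈{1,4}, 4∈{1,4}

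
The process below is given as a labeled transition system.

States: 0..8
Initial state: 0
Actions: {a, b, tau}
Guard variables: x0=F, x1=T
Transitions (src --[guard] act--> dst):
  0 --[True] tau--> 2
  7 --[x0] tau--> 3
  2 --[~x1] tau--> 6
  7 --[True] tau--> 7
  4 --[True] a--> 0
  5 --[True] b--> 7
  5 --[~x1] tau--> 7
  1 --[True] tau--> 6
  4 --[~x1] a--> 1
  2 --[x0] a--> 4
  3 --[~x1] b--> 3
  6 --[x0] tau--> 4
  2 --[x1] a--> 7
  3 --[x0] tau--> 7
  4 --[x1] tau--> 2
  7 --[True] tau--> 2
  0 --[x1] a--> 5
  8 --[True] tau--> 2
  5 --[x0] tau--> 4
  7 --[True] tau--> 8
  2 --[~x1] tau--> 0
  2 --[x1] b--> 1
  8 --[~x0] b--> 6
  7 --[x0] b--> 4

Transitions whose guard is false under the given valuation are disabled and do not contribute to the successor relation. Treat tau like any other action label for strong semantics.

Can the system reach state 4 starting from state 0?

Guard filter leaves 13 enabled edge(s).
L0 = {0}
L1 = {2,5}  now seen {0,2,5}
L2 = {1,7}  now seen {0,1,2,5,7}
L3 = {6,8}  now seen {0,1,2,5,6,7,8}
Reach set: {0,1,2,5,6,7,8}

Answer: UNREACHABLE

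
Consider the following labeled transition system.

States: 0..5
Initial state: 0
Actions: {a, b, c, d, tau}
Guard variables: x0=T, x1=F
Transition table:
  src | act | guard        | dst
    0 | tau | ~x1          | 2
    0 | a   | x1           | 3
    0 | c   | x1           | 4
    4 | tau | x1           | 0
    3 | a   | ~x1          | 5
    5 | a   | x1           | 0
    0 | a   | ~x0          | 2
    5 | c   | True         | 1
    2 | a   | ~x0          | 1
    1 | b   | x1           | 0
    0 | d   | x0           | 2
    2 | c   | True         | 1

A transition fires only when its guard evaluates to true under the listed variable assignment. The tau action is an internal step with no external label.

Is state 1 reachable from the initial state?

After dropping false guards: 5 live edges.
L0 = {0}
L1 = {2}  total {0,2}
L2 = {1}  total {0,1,2}
R = {0,1,2}
trace reaching 1: tau·c

Answer: REACHABLE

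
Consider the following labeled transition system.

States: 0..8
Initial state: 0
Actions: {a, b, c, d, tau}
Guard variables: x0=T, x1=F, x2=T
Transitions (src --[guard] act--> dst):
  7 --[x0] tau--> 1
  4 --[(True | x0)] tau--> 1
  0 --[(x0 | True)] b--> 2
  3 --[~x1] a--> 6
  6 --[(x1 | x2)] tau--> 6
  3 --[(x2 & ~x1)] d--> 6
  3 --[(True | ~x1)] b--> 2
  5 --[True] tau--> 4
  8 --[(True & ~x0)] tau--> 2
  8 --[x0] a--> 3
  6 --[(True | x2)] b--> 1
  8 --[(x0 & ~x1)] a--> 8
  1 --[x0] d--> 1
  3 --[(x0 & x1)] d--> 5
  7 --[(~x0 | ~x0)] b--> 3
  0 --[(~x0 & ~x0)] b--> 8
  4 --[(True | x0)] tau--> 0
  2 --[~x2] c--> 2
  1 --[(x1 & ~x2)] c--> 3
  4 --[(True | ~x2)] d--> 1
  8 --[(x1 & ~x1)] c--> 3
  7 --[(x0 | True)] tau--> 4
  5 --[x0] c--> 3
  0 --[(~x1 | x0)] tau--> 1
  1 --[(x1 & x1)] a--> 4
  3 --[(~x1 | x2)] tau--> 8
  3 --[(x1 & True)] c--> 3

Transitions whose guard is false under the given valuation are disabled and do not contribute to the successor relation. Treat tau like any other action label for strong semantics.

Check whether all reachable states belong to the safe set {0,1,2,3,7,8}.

Answer: INVARIANT HOLDS

Working:
Allowed set {0,1,2,3,7,8}
R = {0,1,2}
  0: safe
  1: safe
  2: safe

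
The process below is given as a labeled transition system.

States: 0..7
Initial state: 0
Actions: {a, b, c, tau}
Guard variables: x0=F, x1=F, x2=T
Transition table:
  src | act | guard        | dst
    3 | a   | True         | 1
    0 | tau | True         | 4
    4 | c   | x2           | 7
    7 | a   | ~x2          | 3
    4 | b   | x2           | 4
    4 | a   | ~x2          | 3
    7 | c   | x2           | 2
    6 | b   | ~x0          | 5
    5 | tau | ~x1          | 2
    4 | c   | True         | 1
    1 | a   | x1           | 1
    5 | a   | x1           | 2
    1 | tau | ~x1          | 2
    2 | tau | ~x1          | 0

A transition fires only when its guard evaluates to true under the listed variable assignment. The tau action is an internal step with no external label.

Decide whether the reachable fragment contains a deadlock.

Reachable = {0,1,2,4,7}
  0: tau→4  [1 exit(s)]
  1: tau→2  [1 exit(s)]
  2: tau→0  [1 exit(s)]
  4: b→4  c→1  c→7  [3 exit(s)]
  7: c→2  [1 exit(s)]

Answer: DEADLOCK-FREE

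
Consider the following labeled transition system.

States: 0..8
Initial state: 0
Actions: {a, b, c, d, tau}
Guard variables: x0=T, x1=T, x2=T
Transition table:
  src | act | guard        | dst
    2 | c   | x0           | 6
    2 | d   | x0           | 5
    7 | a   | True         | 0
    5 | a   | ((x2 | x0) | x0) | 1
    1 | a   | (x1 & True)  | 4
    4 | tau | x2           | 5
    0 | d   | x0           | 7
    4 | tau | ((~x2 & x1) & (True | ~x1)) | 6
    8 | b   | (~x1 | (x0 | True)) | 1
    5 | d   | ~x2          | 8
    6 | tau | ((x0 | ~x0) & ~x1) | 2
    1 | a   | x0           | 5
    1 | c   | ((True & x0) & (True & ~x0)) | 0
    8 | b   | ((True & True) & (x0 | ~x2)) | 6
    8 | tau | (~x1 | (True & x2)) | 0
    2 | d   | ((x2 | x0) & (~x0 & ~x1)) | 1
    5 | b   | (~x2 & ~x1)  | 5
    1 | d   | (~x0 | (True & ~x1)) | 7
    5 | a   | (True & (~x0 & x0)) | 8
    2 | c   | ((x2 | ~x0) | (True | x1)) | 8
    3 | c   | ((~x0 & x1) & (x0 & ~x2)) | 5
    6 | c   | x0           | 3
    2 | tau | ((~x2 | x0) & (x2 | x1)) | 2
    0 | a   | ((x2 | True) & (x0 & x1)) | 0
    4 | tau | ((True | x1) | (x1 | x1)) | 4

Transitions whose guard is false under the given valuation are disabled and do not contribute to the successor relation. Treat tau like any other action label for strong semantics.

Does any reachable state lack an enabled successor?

Reach set: {0,7}
  0: a→0  d→7  [2 out]
  7: a→0  [1 out]

Answer: DEADLOCK-FREE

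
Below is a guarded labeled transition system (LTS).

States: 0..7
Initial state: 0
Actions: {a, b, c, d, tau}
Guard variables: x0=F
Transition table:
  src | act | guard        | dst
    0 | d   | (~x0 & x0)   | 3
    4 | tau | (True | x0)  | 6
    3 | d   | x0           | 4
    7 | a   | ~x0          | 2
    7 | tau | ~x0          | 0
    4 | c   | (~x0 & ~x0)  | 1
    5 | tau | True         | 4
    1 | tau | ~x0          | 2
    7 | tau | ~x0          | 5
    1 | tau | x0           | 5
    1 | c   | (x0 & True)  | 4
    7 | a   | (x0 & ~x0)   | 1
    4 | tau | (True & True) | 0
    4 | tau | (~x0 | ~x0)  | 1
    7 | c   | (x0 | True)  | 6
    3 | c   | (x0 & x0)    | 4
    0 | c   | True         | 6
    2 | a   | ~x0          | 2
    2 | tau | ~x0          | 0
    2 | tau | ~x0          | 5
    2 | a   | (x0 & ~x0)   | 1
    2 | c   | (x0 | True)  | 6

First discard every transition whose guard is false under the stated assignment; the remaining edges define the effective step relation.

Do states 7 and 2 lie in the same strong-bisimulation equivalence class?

Answer: BISIMILAR

Working:
Bisimulation quotient by refinement:
  round 0: {{0,1,2,3,4,5,6,7}}
  round 1: {{0},{1,5},{2,7},{3,6},{4}}
  round 2: {{0},{1},{2,7},{3,6},{4},{5}}
stable after 3 split(s): 6 block(s)
class of 7: {2,7}; class of 2: {2,7}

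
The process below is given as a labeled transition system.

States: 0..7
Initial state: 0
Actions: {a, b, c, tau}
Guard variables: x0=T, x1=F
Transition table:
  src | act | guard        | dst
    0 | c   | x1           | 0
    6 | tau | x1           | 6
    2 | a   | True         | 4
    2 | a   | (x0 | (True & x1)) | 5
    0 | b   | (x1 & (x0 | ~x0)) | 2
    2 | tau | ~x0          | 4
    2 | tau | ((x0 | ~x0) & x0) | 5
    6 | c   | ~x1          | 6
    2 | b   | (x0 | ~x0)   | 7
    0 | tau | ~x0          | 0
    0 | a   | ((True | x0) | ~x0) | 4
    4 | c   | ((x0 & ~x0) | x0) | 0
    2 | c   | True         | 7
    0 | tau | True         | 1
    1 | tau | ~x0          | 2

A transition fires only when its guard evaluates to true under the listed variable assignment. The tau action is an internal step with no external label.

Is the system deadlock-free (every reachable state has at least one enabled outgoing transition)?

Reach set: {0,1,4}
  0: a→4  tau→1  [2 out]
  1: ∅  [STUCK]
  4: c→0  [1 out]
witness 1: tau

Answer: DEADLOCK at state 1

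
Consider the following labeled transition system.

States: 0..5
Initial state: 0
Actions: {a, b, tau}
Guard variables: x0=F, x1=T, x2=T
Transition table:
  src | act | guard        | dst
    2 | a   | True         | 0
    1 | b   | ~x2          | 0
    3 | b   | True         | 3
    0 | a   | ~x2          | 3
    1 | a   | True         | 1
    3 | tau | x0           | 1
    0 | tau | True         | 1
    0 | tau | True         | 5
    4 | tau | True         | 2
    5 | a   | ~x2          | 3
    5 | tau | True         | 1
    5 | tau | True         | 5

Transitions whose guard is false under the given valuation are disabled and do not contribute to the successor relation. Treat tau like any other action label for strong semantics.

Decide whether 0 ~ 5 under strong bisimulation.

Answer: BISIMILAR

Trace:
Bisimulation quotient by refinement:
  π0 = {{0,1,2,3,4,5}}
  π1 = {{0,4,5},{1,2},{3}}
  π2 = {{0,5},{1},{2},{3},{4}}
stable after 3 split(s): 5 block(s)
class of 0: {0,5}; class of 5: {0,5}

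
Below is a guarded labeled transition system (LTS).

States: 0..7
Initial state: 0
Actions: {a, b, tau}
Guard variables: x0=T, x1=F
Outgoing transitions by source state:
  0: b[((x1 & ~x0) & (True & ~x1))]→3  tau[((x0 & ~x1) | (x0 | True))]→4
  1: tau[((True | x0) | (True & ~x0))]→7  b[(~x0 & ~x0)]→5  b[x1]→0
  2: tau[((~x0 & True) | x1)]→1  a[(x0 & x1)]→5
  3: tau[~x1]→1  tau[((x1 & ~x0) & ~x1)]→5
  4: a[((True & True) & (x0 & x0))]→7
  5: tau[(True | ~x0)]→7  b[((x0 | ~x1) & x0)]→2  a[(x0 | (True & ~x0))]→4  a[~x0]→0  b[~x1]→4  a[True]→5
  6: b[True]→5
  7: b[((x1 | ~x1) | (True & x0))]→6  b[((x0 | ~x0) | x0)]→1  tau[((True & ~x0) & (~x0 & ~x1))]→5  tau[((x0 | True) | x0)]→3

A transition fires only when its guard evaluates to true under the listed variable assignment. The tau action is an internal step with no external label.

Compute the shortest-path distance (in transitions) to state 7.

Answer: 2

Analysis:
Breadth-first toward 7:
  L0 = {0}
  L1 = {4}
  L2 = {7}
first hit 7 at d=2 via tau·a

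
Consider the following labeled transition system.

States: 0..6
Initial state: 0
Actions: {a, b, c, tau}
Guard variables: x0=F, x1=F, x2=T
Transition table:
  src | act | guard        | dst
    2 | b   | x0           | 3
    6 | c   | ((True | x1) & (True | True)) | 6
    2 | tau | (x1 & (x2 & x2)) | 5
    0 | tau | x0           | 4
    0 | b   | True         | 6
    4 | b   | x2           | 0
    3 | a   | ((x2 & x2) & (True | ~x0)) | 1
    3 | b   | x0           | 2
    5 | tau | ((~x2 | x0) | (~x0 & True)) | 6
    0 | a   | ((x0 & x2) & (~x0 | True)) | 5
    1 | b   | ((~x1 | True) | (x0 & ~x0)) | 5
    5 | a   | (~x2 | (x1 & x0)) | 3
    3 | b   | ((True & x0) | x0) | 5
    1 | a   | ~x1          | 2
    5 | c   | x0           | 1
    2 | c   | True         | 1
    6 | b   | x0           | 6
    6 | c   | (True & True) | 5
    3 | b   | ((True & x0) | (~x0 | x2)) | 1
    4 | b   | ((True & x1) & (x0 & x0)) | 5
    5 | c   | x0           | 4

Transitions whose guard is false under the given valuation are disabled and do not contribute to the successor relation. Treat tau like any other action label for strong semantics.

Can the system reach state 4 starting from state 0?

Answer: UNREACHABLE

Analysis:
10 transition(s) survive guard evaluation.
Layer 0: {0}
Layer 1: {6}  total {0,6}
Layer 2: {5}  total {0,5,6}
R = {0,5,6}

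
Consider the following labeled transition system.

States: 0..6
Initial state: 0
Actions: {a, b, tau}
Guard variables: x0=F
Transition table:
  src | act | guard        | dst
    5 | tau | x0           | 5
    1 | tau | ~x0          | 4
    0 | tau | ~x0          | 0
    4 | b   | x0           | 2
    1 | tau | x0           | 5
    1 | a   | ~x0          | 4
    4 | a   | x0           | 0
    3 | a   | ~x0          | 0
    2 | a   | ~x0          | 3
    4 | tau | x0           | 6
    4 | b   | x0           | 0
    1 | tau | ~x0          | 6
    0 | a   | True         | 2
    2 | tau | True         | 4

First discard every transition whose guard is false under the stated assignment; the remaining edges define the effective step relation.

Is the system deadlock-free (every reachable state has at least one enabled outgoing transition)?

Reachable = {0,2,3,4}
  0: a→2  tau→0  [deg 2]
  2: a→3  tau→4  [deg 2]
  3: a→0  [deg 1]
  4: ∅  [deadlock]
witness 4: a·tau

Answer: DEADLOCK at state 4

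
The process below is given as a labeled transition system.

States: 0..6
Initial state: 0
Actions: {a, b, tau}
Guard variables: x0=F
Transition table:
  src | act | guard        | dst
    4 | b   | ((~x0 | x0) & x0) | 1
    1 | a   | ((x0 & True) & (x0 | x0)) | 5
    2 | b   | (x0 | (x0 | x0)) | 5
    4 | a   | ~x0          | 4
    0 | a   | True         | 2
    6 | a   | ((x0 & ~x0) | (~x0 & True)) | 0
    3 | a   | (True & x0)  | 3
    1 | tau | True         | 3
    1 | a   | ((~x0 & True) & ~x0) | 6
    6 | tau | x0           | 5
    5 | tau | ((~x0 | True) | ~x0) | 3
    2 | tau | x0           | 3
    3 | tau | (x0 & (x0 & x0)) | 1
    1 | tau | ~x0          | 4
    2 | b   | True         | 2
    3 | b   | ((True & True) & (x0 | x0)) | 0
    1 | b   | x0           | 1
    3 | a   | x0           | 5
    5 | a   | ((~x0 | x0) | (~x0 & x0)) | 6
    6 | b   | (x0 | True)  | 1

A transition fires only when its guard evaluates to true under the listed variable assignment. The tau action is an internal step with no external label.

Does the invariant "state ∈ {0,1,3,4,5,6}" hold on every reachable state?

Inv-set: {0,1,3,4,5,6}
Reachable = {0,2}
  0: ok
  2: ✗ unsafe
reach 2 via a — violates

Answer: INVARIANT VIOLATED at state 2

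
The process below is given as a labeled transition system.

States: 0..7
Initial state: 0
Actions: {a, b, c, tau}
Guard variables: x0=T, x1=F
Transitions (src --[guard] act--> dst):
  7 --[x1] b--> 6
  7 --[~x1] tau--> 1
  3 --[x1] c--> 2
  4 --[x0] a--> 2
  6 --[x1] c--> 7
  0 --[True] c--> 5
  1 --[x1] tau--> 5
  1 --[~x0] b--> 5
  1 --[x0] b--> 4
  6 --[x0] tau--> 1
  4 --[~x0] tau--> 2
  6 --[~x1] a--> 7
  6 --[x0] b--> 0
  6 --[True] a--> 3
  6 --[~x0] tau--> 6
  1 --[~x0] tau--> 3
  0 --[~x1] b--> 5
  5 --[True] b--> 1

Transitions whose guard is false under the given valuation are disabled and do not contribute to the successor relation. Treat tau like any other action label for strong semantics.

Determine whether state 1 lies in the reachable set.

Answer: REACHABLE

Trace:
After dropping false guards: 10 live edges.
Layer 0: {0}
Layer 1: {5}  total {0,5}
Layer 2: {1}  total {0,1,5}
Layer 3: {4}  total {0,1,4,5}
Layer 4: {2}  total {0,1,2,4,5}
Reach set: {0,1,2,4,5}
Path to 1: c·b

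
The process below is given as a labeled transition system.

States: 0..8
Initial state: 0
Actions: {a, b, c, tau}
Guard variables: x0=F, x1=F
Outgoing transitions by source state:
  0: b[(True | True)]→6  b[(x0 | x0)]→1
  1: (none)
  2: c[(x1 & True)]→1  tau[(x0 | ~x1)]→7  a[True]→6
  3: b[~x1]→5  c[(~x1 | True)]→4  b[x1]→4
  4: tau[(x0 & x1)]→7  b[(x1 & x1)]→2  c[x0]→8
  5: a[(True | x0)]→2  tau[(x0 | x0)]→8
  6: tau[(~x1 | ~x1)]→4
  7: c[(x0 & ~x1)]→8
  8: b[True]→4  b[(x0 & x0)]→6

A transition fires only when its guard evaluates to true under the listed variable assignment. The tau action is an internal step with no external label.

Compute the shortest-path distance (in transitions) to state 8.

Answer: UNREACHABLE

Analysis:
Layered search for 8:
  depth 0: {0}
  depth 1: {6}
  depth 2: {4}
8 never appears.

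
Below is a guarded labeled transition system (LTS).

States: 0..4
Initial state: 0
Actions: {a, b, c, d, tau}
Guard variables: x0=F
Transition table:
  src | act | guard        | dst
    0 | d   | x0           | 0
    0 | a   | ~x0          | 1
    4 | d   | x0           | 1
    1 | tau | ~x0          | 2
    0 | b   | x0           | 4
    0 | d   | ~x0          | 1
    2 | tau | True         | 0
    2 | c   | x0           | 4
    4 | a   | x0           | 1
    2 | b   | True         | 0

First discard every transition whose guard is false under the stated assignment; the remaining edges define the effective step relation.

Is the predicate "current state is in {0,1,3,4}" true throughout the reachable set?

Allowed set {0,1,3,4}
Reach set: {0,1,2}
  0: safe
  1: safe
  2: ✗ unsafe
reach 2 via a·tau — violates

Answer: INVARIANT VIOLATED at state 2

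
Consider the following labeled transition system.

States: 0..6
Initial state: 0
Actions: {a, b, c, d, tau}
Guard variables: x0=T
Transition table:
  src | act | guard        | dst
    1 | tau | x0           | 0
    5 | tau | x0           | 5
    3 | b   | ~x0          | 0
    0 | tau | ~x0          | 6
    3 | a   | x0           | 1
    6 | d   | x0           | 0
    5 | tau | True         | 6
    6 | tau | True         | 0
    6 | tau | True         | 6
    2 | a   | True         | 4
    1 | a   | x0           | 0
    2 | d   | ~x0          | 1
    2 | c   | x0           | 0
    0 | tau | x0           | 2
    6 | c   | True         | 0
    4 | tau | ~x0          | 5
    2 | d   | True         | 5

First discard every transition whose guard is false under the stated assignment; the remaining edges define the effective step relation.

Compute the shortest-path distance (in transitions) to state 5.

Answer: 2

Trace:
BFS to 5:
  L0 = {0}
  L1 = {2}
  L2 = {4,5}
first hit 5 at d=2 via tau·d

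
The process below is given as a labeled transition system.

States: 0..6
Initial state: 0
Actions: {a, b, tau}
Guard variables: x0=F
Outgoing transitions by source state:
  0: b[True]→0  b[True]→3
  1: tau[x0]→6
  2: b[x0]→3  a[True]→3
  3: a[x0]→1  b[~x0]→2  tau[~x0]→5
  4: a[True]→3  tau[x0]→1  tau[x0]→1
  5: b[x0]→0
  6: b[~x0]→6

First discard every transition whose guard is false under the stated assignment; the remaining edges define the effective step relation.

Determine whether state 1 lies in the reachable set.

7 transition(s) survive guard evaluation.
depth 0: {0}
depth 1: {3}  now seen {0,3}
depth 2: {2,5}  now seen {0,2,3,5}
Reach set: {0,2,3,5}

Answer: UNREACHABLE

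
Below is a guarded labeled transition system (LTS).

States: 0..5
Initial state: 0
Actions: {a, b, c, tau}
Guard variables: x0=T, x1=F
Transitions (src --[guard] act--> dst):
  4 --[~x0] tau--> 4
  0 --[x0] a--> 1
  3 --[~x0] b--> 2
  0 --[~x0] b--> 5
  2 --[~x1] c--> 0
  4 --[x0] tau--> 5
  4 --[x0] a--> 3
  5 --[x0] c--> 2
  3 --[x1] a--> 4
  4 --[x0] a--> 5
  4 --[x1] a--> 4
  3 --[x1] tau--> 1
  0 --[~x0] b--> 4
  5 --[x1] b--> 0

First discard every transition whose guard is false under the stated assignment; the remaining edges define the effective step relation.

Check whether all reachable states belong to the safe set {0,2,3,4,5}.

Safe = {0,2,3,4,5}
Reach set: {0,1}
  0: ✓
  1: outside
counterexample path to 1: a

Answer: INVARIANT VIOLATED at state 1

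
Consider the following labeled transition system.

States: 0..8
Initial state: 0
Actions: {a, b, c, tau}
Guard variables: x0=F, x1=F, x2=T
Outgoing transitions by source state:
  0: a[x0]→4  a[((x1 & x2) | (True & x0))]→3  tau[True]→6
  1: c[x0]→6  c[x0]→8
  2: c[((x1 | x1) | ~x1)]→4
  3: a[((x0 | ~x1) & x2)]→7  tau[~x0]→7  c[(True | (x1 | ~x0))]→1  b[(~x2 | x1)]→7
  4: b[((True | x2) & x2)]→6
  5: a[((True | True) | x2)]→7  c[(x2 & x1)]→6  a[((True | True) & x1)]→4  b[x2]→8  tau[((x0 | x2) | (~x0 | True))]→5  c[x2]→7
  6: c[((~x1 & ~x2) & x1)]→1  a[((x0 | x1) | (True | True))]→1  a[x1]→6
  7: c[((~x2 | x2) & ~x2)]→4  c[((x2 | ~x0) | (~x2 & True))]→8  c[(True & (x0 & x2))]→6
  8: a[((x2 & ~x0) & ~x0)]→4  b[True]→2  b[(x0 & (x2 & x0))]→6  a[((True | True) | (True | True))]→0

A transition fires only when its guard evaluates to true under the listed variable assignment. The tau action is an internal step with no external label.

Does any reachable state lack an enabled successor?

Answer: DEADLOCK at state 1

Analysis:
Reachable = {0,1,6}
  0: tau→6  [1 out]
  1: ∅  [no exit]
  6: a→1  [1 out]
witness 1: tau·a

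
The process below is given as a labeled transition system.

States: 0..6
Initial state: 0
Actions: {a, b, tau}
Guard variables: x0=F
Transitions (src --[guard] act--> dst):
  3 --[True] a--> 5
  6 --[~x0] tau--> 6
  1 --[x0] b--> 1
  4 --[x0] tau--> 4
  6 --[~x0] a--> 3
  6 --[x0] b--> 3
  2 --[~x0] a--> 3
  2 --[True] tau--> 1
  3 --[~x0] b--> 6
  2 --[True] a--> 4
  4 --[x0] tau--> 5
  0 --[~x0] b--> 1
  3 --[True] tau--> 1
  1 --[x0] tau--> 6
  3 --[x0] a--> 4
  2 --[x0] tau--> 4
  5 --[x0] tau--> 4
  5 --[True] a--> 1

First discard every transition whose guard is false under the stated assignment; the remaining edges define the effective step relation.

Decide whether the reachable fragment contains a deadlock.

R = {0,1}
  0: b→1  [1 exit(s)]
  1: ∅  [STUCK]
trace reaching 1: b

Answer: DEADLOCK at state 1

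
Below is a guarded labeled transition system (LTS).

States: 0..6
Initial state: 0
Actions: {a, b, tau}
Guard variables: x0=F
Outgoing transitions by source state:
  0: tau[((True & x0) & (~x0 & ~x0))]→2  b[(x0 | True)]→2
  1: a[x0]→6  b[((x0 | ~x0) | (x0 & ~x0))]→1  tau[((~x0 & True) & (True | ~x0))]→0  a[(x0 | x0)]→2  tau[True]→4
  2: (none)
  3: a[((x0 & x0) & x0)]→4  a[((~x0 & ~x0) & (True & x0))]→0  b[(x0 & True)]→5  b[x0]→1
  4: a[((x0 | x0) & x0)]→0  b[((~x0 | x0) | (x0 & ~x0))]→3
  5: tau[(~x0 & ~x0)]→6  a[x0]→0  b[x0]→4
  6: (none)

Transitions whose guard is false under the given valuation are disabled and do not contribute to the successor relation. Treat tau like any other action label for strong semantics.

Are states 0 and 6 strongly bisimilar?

Answer: NOT BISIMILAR

Analysis:
Refine partition for ~:
  P[0] = {{0,1,2,3,4,5,6}}
  P[1] = {{0,4},{1},{2,3,6},{5}}
Fixed point at round 2; 4 class(es).
0∈{0,4}, 6∈{2,3,6}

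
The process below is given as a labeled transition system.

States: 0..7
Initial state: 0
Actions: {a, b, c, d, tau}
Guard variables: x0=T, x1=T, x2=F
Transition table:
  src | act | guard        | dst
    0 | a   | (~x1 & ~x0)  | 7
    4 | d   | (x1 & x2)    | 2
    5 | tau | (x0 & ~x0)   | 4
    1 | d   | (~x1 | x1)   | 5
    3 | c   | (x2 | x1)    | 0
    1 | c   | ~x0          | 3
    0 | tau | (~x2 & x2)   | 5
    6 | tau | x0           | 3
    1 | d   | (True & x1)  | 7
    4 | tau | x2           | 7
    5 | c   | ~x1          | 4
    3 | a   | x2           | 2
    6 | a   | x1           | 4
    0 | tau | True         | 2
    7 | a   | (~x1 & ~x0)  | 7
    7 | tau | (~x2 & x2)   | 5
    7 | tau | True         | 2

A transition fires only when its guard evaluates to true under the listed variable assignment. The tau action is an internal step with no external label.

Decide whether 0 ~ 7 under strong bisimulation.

Answer: BISIMILAR

Working:
Refine partition for ~:
  π0 = {{0,1,2,3,4,5,6,7}}
  π1 = {{0,7},{1},{2,4,5},{3},{6}}
Fixed point at round 2; 5 class(es).
[0]={0,7}  [7]={0,7}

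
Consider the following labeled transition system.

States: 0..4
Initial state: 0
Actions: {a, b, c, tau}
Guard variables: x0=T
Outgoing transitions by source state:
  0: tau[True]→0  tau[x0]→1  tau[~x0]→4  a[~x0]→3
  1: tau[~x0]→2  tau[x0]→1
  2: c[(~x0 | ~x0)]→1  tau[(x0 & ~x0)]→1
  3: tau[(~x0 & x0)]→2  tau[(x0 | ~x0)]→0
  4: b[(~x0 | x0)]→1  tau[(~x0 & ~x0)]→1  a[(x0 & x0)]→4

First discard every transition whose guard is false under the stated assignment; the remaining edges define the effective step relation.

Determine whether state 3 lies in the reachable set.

Answer: UNREACHABLE

Analysis:
Guard filter leaves 6 enabled edge(s).
Layer 0: {0}
Layer 1: {1}  total {0,1}
Reach set: {0,1}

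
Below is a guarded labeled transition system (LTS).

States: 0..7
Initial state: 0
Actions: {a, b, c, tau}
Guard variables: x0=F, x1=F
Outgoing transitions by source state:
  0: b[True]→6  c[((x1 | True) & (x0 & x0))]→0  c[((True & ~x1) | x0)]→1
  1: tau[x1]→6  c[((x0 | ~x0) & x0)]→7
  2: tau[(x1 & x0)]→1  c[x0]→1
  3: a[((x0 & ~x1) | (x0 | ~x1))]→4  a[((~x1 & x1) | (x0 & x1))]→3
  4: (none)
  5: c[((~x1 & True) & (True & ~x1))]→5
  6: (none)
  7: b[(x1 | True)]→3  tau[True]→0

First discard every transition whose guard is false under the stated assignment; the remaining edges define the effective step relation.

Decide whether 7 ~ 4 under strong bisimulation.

Refine partition for ~:
  round 0: {{0,1,2,3,4,5,6,7}}
  round 1: {{0},{1,2,4,6},{3},{5},{7}}
Fixed point at round 2; 5 class(es).
class of 7: {7}; class of 4: {1,2,4,6}

Answer: NOT BISIMILAR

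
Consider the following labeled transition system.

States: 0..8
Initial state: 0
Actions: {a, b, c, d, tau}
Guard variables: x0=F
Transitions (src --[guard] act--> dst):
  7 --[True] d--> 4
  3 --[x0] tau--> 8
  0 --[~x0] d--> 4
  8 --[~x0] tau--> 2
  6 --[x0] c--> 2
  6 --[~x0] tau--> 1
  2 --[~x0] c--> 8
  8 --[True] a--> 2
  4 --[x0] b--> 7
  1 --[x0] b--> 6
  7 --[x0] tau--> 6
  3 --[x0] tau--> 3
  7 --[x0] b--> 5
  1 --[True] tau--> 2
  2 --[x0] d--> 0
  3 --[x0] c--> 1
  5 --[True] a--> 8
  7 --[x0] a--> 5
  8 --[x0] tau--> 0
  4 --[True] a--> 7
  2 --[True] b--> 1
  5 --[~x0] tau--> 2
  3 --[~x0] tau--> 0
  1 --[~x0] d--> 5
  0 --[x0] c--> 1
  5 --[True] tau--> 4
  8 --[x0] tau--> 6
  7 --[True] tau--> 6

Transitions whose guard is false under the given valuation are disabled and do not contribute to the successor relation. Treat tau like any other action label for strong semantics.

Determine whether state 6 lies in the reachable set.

Answer: REACHABLE

Analysis:
15 transition(s) survive guard evaluation.
Layer 0: {0}
Layer 1: {4}  cumulative {0,4}
Layer 2: {7}  cumulative {0,4,7}
Layer 3: {6}  cumulative {0,4,6,7}
Layer 4: {1}  cumulative {0,1,4,6,7}
Layer 5: {2,5}  cumulative {0,1,2,4,5,6,7}
Layer 6: {8}  cumulative {0,1,2,4,5,6,7,8}
Reach set: {0,1,2,4,5,6,7,8}
witness 6: d·a·tau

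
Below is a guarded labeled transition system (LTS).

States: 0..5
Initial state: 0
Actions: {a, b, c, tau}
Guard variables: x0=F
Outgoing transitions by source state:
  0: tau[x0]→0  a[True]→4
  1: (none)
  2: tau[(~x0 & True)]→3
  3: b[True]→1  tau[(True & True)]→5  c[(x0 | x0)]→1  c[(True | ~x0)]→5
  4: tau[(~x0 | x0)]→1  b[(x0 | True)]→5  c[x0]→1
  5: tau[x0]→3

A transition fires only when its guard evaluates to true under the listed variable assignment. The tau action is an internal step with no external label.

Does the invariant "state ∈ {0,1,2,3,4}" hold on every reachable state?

Answer: INVARIANT VIOLATED at state 5

Trace:
Inv-set: {0,1,2,3,4}
R = {0,1,4,5}
  0: safe
  1: safe
  4: safe
  5: ✗ unsafe
witness against invariant: a·b → 5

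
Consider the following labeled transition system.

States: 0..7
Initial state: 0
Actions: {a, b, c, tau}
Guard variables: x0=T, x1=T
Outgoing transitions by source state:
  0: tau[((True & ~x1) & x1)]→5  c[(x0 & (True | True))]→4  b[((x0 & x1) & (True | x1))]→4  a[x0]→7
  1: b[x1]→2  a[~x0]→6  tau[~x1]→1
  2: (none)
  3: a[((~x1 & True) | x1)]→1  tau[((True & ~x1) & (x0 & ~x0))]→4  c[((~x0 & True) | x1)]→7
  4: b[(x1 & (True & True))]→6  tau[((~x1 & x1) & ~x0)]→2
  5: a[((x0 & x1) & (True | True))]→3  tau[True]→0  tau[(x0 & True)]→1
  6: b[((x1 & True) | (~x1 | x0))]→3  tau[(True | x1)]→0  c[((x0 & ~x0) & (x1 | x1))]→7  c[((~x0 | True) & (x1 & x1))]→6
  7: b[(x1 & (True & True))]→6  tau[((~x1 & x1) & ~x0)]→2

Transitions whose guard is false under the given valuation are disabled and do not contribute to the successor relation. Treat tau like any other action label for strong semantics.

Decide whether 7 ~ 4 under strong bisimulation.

Answer: BISIMILAR

Working:
Refine partition for ~:
  round 0: {{0,1,2,3,4,5,6,7}}
  round 1: {{0},{1,4,7},{2},{3},{5},{6}}
  round 2: {{0},{1},{2},{3},{4,7},{5},{6}}
stable after 3 split(s): 7 block(s)
7∈{4,7}, 4∈{4,7}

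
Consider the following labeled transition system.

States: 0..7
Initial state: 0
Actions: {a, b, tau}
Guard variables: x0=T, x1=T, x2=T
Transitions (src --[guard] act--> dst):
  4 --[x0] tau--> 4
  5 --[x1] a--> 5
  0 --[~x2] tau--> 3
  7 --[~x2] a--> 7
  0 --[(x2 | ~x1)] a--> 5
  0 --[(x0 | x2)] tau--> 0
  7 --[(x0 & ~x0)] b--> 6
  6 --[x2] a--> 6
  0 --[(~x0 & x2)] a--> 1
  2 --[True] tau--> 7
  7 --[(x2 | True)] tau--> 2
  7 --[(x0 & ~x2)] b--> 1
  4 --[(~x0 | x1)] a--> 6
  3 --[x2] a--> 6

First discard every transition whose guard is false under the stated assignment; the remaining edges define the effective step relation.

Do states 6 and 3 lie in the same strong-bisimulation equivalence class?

Bisimulation quotient by refinement:
  π0 = {{0,1,2,3,4,5,6,7}}
  π1 = {{0,4},{1},{2,7},{3,5,6}}
stable after 2 split(s): 4 block(s)
6∈{3,5,6}, 3∈{3,5,6}

Answer: BISIMILAR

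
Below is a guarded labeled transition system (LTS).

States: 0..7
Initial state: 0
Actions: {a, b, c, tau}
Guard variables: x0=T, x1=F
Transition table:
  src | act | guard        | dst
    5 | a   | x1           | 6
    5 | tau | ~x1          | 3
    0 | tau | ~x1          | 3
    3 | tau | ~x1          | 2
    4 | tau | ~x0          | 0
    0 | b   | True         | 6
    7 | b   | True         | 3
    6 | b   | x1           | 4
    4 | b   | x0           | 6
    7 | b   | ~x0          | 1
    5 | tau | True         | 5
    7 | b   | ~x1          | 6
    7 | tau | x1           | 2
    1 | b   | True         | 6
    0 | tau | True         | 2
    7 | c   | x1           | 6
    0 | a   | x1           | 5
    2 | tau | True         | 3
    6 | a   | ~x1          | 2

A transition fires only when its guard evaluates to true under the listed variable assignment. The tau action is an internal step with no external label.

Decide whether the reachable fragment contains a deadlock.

Answer: DEADLOCK-FREE

Trace:
Reachable = {0,2,3,6}
  0: b→6  tau→2  tau→3  [deg 3]
  2: tau→3  [deg 1]
  3: tau→2  [deg 1]
  6: a→2  [deg 1]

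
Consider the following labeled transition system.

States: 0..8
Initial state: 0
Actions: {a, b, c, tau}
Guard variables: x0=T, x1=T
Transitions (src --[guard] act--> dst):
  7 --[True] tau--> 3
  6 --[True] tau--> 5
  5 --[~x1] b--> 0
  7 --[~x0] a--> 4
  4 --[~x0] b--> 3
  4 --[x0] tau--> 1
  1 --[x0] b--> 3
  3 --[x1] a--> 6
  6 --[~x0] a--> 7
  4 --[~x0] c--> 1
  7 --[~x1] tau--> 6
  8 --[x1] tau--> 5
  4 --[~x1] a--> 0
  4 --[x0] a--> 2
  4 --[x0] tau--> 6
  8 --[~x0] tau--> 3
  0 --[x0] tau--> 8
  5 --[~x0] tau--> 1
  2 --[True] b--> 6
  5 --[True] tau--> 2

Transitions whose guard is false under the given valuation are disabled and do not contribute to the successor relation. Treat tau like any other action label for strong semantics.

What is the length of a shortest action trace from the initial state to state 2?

Answer: 3

Trace:
BFS to 2:
  L0 = {0}
  L1 = {8}
  L2 = {5}
  L3 = {2}
depth(2)=3, e.g. tau·tau·tau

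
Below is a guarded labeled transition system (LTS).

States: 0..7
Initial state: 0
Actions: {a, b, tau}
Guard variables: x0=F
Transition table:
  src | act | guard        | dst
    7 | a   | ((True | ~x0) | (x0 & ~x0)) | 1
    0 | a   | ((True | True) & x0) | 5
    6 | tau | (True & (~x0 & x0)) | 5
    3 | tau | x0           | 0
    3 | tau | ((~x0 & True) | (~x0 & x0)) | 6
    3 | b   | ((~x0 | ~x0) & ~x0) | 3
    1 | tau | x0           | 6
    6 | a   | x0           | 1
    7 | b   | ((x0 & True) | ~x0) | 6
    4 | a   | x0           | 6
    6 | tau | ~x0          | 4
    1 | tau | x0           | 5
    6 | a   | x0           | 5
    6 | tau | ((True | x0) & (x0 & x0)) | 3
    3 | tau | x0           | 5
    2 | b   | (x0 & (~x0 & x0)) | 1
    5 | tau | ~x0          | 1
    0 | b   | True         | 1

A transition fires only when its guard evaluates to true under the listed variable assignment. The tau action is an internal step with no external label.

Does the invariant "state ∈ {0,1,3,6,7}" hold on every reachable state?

Answer: INVARIANT HOLDS

Trace:
Inv-set: {0,1,3,6,7}
Reachable = {0,1}
  0: ✓
  1: ✓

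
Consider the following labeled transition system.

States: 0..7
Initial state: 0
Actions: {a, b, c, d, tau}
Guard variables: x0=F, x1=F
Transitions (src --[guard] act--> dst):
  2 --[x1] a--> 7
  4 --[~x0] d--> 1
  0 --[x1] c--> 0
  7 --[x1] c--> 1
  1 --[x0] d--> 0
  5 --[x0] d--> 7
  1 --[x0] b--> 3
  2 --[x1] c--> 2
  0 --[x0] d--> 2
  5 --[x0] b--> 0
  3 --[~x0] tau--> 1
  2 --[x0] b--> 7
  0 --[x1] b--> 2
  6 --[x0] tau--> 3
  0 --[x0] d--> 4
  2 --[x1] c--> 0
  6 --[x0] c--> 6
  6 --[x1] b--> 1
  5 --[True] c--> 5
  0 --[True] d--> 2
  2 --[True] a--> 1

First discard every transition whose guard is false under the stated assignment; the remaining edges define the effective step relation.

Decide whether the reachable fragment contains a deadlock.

Answer: DEADLOCK at state 1

Analysis:
Reach set: {0,1,2}
  0: d→2  [1 out]
  1: ∅  [STUCK]
  2: a→1  [1 out]
witness 1: d·a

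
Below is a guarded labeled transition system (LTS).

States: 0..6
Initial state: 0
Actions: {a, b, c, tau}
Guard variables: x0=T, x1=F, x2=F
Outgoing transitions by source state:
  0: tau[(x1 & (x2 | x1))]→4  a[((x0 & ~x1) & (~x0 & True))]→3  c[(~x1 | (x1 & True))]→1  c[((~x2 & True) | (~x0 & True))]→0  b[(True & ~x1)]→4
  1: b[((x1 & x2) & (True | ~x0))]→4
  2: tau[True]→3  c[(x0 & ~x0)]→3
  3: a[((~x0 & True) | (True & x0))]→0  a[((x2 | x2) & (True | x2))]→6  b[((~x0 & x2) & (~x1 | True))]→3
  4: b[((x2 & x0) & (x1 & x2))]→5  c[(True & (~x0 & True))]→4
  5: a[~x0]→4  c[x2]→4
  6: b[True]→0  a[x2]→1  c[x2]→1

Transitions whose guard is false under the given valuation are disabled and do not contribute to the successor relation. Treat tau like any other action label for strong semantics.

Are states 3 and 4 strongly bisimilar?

Answer: NOT BISIMILAR

Working:
Refine partition for ~:
  P[0] = {{0,1,2,3,4,5,6}}
  P[1] = {{0},{1,4,5},{2},{3},{6}}
stable after 2 split(s): 5 block(s)
3∈{3}, 4∈{1,4,5}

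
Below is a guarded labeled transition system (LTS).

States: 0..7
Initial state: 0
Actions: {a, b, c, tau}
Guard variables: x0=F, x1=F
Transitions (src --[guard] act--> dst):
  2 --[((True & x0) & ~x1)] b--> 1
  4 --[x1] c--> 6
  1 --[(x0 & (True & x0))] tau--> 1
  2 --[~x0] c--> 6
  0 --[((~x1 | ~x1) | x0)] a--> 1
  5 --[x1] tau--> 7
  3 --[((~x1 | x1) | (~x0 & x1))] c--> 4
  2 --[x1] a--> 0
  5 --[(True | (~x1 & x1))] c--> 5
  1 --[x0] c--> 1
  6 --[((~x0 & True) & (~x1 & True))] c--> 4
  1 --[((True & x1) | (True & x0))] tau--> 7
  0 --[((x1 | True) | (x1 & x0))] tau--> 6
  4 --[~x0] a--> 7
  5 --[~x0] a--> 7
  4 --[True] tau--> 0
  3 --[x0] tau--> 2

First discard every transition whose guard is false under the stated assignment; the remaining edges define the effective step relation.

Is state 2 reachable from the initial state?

Answer: UNREACHABLE

Analysis:
9 transition(s) survive guard evaluation.
L0 = {0}
L1 = {1,6}  now seen {0,1,6}
L2 = {4}  now seen {0,1,4,6}
L3 = {7}  now seen {0,1,4,6,7}
Reach set: {0,1,4,6,7}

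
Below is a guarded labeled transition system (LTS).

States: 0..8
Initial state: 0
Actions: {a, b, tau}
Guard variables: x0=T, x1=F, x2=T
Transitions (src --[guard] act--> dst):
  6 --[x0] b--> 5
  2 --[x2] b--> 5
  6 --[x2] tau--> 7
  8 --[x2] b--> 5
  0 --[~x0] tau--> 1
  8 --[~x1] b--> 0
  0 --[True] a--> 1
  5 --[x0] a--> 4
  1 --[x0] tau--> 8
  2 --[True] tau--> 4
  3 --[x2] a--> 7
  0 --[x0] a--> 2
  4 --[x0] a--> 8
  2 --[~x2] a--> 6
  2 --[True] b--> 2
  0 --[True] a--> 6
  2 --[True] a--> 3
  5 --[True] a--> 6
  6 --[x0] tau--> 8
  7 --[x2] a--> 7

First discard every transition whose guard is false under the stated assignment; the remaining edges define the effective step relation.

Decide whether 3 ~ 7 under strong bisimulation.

Refine partition for ~:
  P[0] = {{0,1,2,3,4,5,6,7,8}}
  P[1] = {{0,3,4,5,7},{1},{2},{6},{8}}
  P[2] = {{0},{1},{2},{3,7},{4},{5},{6},{8}}
8 equivalence class(es) (converged in 3)
[3]={3,7}  [7]={3,7}

Answer: BISIMILAR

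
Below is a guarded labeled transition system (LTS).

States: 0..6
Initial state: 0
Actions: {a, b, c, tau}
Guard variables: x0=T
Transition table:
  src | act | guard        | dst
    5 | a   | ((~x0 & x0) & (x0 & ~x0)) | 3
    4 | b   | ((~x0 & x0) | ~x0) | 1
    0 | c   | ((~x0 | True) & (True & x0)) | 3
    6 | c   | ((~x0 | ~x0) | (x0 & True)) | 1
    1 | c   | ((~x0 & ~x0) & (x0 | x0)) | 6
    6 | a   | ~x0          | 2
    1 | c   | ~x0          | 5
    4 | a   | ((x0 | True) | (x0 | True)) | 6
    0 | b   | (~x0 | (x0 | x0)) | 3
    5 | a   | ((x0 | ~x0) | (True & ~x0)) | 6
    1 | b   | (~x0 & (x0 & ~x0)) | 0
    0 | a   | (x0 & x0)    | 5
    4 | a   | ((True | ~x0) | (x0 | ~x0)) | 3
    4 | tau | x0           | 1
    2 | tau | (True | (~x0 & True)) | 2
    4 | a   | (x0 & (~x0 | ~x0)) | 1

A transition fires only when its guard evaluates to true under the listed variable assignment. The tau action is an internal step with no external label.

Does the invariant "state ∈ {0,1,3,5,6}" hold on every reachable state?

Safe = {0,1,3,5,6}
R = {0,1,3,5,6}
  0: safe
  1: safe
  3: safe
  5: safe
  6: safe

Answer: INVARIANT HOLDS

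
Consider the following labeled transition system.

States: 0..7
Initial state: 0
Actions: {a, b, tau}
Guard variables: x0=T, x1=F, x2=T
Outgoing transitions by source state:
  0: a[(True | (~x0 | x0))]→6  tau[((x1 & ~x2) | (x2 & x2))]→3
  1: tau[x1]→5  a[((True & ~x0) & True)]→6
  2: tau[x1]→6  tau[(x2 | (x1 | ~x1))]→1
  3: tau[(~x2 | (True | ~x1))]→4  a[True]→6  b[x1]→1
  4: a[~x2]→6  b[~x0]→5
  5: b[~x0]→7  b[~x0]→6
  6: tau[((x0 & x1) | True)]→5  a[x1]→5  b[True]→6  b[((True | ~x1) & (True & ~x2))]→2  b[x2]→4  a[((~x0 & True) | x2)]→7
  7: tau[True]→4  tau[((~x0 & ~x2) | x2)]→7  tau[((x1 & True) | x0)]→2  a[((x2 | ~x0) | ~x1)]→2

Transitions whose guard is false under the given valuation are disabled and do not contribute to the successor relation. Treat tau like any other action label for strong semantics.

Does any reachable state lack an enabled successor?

Reach set: {0,1,2,3,4,5,6,7}
  0: a→6  tau→3  [2 exit(s)]
  1: ∅  [STUCK]
  2: tau→1  [1 exit(s)]
  3: a→6  tau→4  [2 exit(s)]
  4: ∅  [STUCK]
  5: ∅  [STUCK]
  6: a→7  b→4  b→6  tau→5  [4 exit(s)]
  7: a→2  tau→2  tau→4  tau→7  [4 exit(s)]
Path to 1: a·a·tau·tau

Answer: DEADLOCK at state 1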